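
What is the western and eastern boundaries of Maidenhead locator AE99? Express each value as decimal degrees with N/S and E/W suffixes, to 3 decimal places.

Field A=0, E=4: +0·20° lon, +4·10° lat → SW at lon -180°, lat -50°.
Square 9, 9: +9·2° lon, +9·1° lat → SW at lon -162°, lat -41°.
Cell spans 2° lon × 1° lat.
west 162.000° W, east 160.000° W.

162.000° W, 160.000° W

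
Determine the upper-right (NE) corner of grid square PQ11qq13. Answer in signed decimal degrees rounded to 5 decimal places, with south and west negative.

71.68333, 123.35000

Field P=15, Q=16: +15·20° lon, +16·10° lat → SW at lon 120°, lat 70°.
Square 1, 1: +1·2° lon, +1·1° lat → SW at lon 122°, lat 71°.
Subsquare q=16, q=16: +16·0.0833333° lon, +16·0.0416667° lat → SW at lon 123.333°, lat 71.6667°.
Extended square 1, 3: +1·0.00833333° lon, +3·0.00416667° lat → SW at lon 123.342°, lat 71.6792°.
Cell spans 0.00833333° lon × 0.00416667° lat. NE corner is SW corner plus one full cell.
latitude 71.68333, longitude 123.35000.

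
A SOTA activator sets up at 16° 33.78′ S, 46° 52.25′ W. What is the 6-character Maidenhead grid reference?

GH63nk

Add 180° to longitude and 90° to latitude: 133.1292, 73.4370.
Field: 133.1292/20 → 6 → G, 73.4370/10 → 7 → H; chars GH.
Square: 13.1292/2 → 6, 3.4370/1 → 3; chars 63.
Subsquare: 1.1292/0.0833333 → 13 → n, 0.4370/0.0416667 → 10 → k; chars nk.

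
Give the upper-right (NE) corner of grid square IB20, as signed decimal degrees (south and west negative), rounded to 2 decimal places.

Field I=8, B=1: +8·20° lon, +1·10° lat → SW at lon -20°, lat -80°.
Square 2, 0: +2·2° lon, +0·1° lat → SW at lon -16°, lat -80°.
Cell spans 2° lon × 1° lat. NE corner is SW corner plus one full cell.
latitude -79.00, longitude -14.00.

-79.00, -14.00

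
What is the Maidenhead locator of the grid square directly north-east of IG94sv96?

IG94tv07

Longitude extended square 9; +1 → 10, wraps to 0, carry into subsquare.
Longitude subsquare s = 18; +1 → 19 = t.
Latitude extended square 6; +1 → 7.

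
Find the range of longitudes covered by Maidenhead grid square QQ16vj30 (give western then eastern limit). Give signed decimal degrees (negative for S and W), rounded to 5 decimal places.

Field Q=16, Q=16: +16·20° lon, +16·10° lat → SW at lon 140°, lat 70°.
Square 1, 6: +1·2° lon, +6·1° lat → SW at lon 142°, lat 76°.
Subsquare v=21, j=9: +21·0.0833333° lon, +9·0.0416667° lat → SW at lon 143.75°, lat 76.375°.
Extended square 3, 0: +3·0.00833333° lon, +0·0.00416667° lat → SW at lon 143.775°, lat 76.375°.
Cell spans 0.00833333° lon × 0.00416667° lat.
west 143.77500, east 143.78333.

143.77500, 143.78333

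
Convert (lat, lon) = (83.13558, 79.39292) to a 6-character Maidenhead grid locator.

MR93qd

Offset from 180°W / 90°S: lon 259.3929°, lat 173.1356°.
Field: lon ⌊259.3929/20⌋ = 12 → M; lat ⌊173.1356/10⌋ = 17 → R.
Square: lon ⌊19.3929/2⌋ = 9; lat ⌊3.1356/1⌋ = 3.
Subsquare: lon ⌊1.3929/0.0833333⌋ = 16 → q; lat ⌊0.1356/0.0416667⌋ = 3 → d.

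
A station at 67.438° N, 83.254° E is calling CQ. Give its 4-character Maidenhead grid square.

Add 180° to longitude and 90° to latitude: 263.25, 157.44.
Field (20°×10°, letters A–R): lon ⌊263.25/20⌋ = 13 → N; lat ⌊157.44/10⌋ = 15 → P.
Square (2°×1°, digits 0–9): lon ⌊3.25/2⌋ = 1; lat ⌊7.44/1⌋ = 7.

NP17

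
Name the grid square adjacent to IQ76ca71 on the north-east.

IQ76ca82

Longitude extended square 7; +1 → 8.
Latitude extended square 1; +1 → 2.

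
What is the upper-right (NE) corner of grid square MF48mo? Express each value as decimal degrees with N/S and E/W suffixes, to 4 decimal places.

31.3750° S, 69.0833° E

Field M=12, F=5: +12·20° lon, +5·10° lat → SW at lon 60°, lat -40°.
Square 4, 8: +4·2° lon, +8·1° lat → SW at lon 68°, lat -32°.
Subsquare m=12, o=14: +12·0.0833333° lon, +14·0.0416667° lat → SW at lon 69°, lat -31.4167°.
Cell spans 0.0833333° lon × 0.0416667° lat. NE corner is SW corner plus one full cell.
latitude 31.3750° S, longitude 69.0833° E.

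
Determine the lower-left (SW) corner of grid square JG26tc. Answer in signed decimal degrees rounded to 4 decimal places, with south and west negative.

-23.9167, 5.5833

Field J=9, G=6: +9·20° lon, +6·10° lat → SW at lon 0°, lat -30°.
Square 2, 6: +2·2° lon, +6·1° lat → SW at lon 4°, lat -24°.
Subsquare t=19, c=2: +19·0.0833333° lon, +2·0.0416667° lat → SW at lon 5.58333°, lat -23.9167°.
latitude -23.9167, longitude 5.5833.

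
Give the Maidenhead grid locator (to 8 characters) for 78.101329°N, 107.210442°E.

OQ38oc54

Shift to the Maidenhead origin (180°W, 90°S): lon 287.21044, lat 168.10133.
Field: lon ⌊287.21044/20⌋ = 14 → O; lat ⌊168.10133/10⌋ = 16 → Q.
Square: lon ⌊7.21044/2⌋ = 3; lat ⌊8.10133/1⌋ = 8.
Subsquare: lon ⌊1.21044/0.0833333⌋ = 14 → o; lat ⌊0.10133/0.0416667⌋ = 2 → c.
Extended square: lon ⌊0.04378/0.00833333⌋ = 5; lat ⌊0.01800/0.00416667⌋ = 4.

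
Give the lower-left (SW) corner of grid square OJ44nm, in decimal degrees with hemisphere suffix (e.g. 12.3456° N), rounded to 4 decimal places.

4.5000° N, 109.0833° E

Field O=14, J=9: +14·20° lon, +9·10° lat → SW at lon 100°, lat 0°.
Square 4, 4: +4·2° lon, +4·1° lat → SW at lon 108°, lat 4°.
Subsquare n=13, m=12: +13·0.0833333° lon, +12·0.0416667° lat → SW at lon 109.083°, lat 4.5°.
latitude 4.5000° N, longitude 109.0833° E.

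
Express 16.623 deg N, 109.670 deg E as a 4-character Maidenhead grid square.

Add 180° to longitude and 90° to latitude: 289.67, 106.62.
Field: lon ⌊289.67/20⌋ = 14 → O; lat ⌊106.62/10⌋ = 10 → K.
Square: lon ⌊9.67/2⌋ = 4; lat ⌊6.62/1⌋ = 6.

OK46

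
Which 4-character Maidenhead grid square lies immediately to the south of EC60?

Latitude square 0; −1 → -1, wraps to 9, carry into field.
Latitude field C = 2; −1 → 1 = B.
The longitude characters are unchanged.

EB69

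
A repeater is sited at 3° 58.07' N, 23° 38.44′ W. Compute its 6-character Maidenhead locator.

HJ83ex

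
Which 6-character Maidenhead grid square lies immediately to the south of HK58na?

HK57nx

Latitude subsquare a = 0; −1 → -1, wraps to 23 = x, carry into square.
Latitude square 8; −1 → 7.
The longitude characters are unchanged.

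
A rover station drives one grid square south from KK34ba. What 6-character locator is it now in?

KK33bx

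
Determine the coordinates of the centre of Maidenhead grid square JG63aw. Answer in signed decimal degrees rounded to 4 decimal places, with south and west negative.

-26.0625, 12.0417

Field J=9, G=6: +9·20° lon, +6·10° lat → SW at lon 0°, lat -30°.
Square 6, 3: +6·2° lon, +3·1° lat → SW at lon 12°, lat -27°.
Subsquare a=0, w=22: +0·0.0833333° lon, +22·0.0416667° lat → SW at lon 12°, lat -26.0833°.
Cell spans 0.0833333° lon × 0.0416667° lat. Centre is SW corner plus half of each.
latitude -26.0625, longitude 12.0417.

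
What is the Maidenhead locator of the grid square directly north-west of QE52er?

Longitude subsquare e = 4; −1 → 3 = d.
Latitude subsquare r = 17; +1 → 18 = s.

QE52ds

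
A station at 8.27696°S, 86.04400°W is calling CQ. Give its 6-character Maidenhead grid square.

EI61xr

Offset from 180°W / 90°S: lon 93.9560°, lat 81.7230°.
Field: 93.9560/20 → 4 → E, 81.7230/10 → 8 → I; chars EI.
Square: 13.9560/2 → 6, 1.7230/1 → 1; chars 61.
Subsquare: 1.9560/0.0833333 → 23 → x, 0.7230/0.0416667 → 17 → r; chars xr.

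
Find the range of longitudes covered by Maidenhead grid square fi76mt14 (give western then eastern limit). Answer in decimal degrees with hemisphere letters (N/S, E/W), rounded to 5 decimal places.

64.99167° W, 64.98333° W

Field F=5, I=8: +5·20° lon, +8·10° lat → SW at lon -80°, lat -10°.
Square 7, 6: +7·2° lon, +6·1° lat → SW at lon -66°, lat -4°.
Subsquare m=12, t=19: +12·0.0833333° lon, +19·0.0416667° lat → SW at lon -65°, lat -3.20833°.
Extended square 1, 4: +1·0.00833333° lon, +4·0.00416667° lat → SW at lon -64.9917°, lat -3.19167°.
Cell spans 0.00833333° lon × 0.00416667° lat.
west 64.99167° W, east 64.98333° W.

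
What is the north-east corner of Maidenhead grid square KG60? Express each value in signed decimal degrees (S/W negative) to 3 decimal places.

Field K=10, G=6: +10·20° lon, +6·10° lat → SW at lon 20°, lat -30°.
Square 6, 0: +6·2° lon, +0·1° lat → SW at lon 32°, lat -30°.
Cell spans 2° lon × 1° lat. NE corner is SW corner plus one full cell.
latitude -29.000, longitude 34.000.

-29.000, 34.000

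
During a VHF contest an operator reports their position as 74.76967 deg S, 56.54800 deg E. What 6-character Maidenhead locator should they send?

LB85gf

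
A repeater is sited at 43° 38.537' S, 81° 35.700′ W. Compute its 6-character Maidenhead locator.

Add 180° to longitude and 90° to latitude: 98.4050, 46.3577.
Field (20°×10°, letters A–R): 98.4050/20 → 4 → E, 46.3577/10 → 4 → E; chars EE.
Square (2°×1°, digits 0–9): 18.4050/2 → 9, 6.3577/1 → 6; chars 96.
Subsquare (5′×2.5′, letters a–x): 0.4050/0.0833333 → 4 → e, 0.3577/0.0416667 → 8 → i; chars ei.

EE96ei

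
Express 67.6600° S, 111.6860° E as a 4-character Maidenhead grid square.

OC52

Add 180° to longitude and 90° to latitude: 291.69, 22.34.
Field: 291.69/20 → 14 → O, 22.34/10 → 2 → C; chars OC.
Square: 11.69/2 → 5, 2.34/1 → 2; chars 52.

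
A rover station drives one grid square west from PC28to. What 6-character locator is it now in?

PC28so

Longitude subsquare t = 19; −1 → 18 = s.
The latitude characters are unchanged.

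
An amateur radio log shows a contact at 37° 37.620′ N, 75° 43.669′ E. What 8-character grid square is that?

Shift to the Maidenhead origin (180°W, 90°S): lon 255.72782, lat 127.62700.
Field: 255.72782/20 → 12 → M, 127.62700/10 → 12 → M; chars MM.
Square: 15.72782/2 → 7, 7.62700/1 → 7; chars 77.
Subsquare: 1.72782/0.0833333 → 20 → u, 0.62700/0.0416667 → 15 → p; chars up.
Extended square: 0.06115/0.00833333 → 7, 0.00200/0.00416667 → 0; chars 70.

MM77up70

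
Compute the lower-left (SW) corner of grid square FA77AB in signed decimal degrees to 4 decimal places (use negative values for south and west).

-82.9583, -66.0000

Field F=5, A=0: +5·20° lon, +0·10° lat → SW at lon -80°, lat -90°.
Square 7, 7: +7·2° lon, +7·1° lat → SW at lon -66°, lat -83°.
Subsquare a=0, b=1: +0·0.0833333° lon, +1·0.0416667° lat → SW at lon -66°, lat -82.9583°.
latitude -82.9583, longitude -66.0000.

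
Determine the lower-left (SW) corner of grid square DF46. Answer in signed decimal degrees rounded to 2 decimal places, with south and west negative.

-34.00, -112.00

Field D=3, F=5: +3·20° lon, +5·10° lat → SW at lon -120°, lat -40°.
Square 4, 6: +4·2° lon, +6·1° lat → SW at lon -112°, lat -34°.
latitude -34.00, longitude -112.00.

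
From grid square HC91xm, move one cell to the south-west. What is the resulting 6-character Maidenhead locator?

Longitude subsquare x = 23; −1 → 22 = w.
Latitude subsquare m = 12; −1 → 11 = l.

HC91wl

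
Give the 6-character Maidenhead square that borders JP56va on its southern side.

Latitude subsquare a = 0; −1 → -1, wraps to 23 = x, carry into square.
Latitude square 6; −1 → 5.
The longitude characters are unchanged.

JP55vx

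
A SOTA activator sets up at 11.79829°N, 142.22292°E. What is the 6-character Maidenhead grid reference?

QK11ct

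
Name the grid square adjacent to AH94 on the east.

Longitude square 9; +1 → 10, wraps to 0, carry into field.
Longitude field A = 0; +1 → 1 = B.
The latitude characters are unchanged.

BH04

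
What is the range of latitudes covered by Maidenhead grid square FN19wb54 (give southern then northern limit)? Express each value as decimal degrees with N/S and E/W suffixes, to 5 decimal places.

Field F=5, N=13: +5·20° lon, +13·10° lat → SW at lon -80°, lat 40°.
Square 1, 9: +1·2° lon, +9·1° lat → SW at lon -78°, lat 49°.
Subsquare w=22, b=1: +22·0.0833333° lon, +1·0.0416667° lat → SW at lon -76.1667°, lat 49.0417°.
Extended square 5, 4: +5·0.00833333° lon, +4·0.00416667° lat → SW at lon -76.125°, lat 49.0583°.
Cell spans 0.00833333° lon × 0.00416667° lat.
south 49.05833° N, north 49.06250° N.

49.05833° N, 49.06250° N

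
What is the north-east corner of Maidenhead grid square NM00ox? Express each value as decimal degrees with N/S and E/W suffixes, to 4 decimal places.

31.0000° N, 81.2500° E

Field N=13, M=12: +13·20° lon, +12·10° lat → SW at lon 80°, lat 30°.
Square 0, 0: +0·2° lon, +0·1° lat → SW at lon 80°, lat 30°.
Subsquare o=14, x=23: +14·0.0833333° lon, +23·0.0416667° lat → SW at lon 81.1667°, lat 30.9583°.
Cell spans 0.0833333° lon × 0.0416667° lat. NE corner is SW corner plus one full cell.
latitude 31.0000° N, longitude 81.2500° E.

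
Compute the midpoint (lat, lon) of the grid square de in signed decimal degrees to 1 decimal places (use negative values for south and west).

-45.0, -110.0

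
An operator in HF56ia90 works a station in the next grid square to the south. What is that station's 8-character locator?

HF55ix99

Latitude extended square 0; −1 → -1, wraps to 9, carry into subsquare.
Latitude subsquare a = 0; −1 → -1, wraps to 23 = x, carry into square.
Latitude square 6; −1 → 5.
The longitude characters are unchanged.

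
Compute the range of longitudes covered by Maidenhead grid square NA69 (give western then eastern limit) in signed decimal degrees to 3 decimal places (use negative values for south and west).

Field N=13, A=0: +13·20° lon, +0·10° lat → SW at lon 80°, lat -90°.
Square 6, 9: +6·2° lon, +9·1° lat → SW at lon 92°, lat -81°.
Cell spans 2° lon × 1° lat.
west 92.000, east 94.000.

92.000, 94.000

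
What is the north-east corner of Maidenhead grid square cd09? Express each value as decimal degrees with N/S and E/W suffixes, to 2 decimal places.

50.00° S, 138.00° W

Field C=2, D=3: +2·20° lon, +3·10° lat → SW at lon -140°, lat -60°.
Square 0, 9: +0·2° lon, +9·1° lat → SW at lon -140°, lat -51°.
Cell spans 2° lon × 1° lat. NE corner is SW corner plus one full cell.
latitude 50.00° S, longitude 138.00° W.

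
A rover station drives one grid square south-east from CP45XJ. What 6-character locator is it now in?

CP55ai

Longitude subsquare x = 23; +1 → 24, wraps to 0 = a, carry into square.
Longitude square 4; +1 → 5.
Latitude subsquare j = 9; −1 → 8 = i.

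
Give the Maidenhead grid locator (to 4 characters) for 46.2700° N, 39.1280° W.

HN06

Offset from 180°W / 90°S: lon 140.87°, lat 136.27°.
Field: lon ⌊140.87/20⌋ = 7 → H; lat ⌊136.27/10⌋ = 13 → N.
Square: lon ⌊0.87/2⌋ = 0; lat ⌊6.27/1⌋ = 6.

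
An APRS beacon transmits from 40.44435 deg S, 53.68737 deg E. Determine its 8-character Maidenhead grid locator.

LE69un23

Offset from 180°W / 90°S: lon 233.68737°, lat 49.55565°.
Field (20°×10°, letters A–R): lon ⌊233.68737/20⌋ = 11 → L; lat ⌊49.55565/10⌋ = 4 → E.
Square (2°×1°, digits 0–9): lon ⌊13.68737/2⌋ = 6; lat ⌊9.55565/1⌋ = 9.
Subsquare (5′×2.5′, letters a–x): lon ⌊1.68737/0.0833333⌋ = 20 → u; lat ⌊0.55565/0.0416667⌋ = 13 → n.
Extended square (30″×15″, digits 0–9): lon ⌊0.02070/0.00833333⌋ = 2; lat ⌊0.01398/0.00416667⌋ = 3.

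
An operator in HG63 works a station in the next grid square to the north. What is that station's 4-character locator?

HG64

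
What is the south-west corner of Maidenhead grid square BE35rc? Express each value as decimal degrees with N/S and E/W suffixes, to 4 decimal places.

44.9167° S, 152.5833° W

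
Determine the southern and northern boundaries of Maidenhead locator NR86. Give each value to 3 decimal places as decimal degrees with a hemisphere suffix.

Field N=13, R=17: +13·20° lon, +17·10° lat → SW at lon 80°, lat 80°.
Square 8, 6: +8·2° lon, +6·1° lat → SW at lon 96°, lat 86°.
Cell spans 2° lon × 1° lat.
south 86.000° N, north 87.000° N.

86.000° N, 87.000° N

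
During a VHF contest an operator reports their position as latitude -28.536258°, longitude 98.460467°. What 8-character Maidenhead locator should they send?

NG91fl51

Shift to the Maidenhead origin (180°W, 90°S): lon 278.46047, lat 61.46374.
Field: lon ⌊278.46047/20⌋ = 13 → N; lat ⌊61.46374/10⌋ = 6 → G.
Square: lon ⌊18.46047/2⌋ = 9; lat ⌊1.46374/1⌋ = 1.
Subsquare: lon ⌊0.46047/0.0833333⌋ = 5 → f; lat ⌊0.46374/0.0416667⌋ = 11 → l.
Extended square: lon ⌊0.04380/0.00833333⌋ = 5; lat ⌊0.00541/0.00416667⌋ = 1.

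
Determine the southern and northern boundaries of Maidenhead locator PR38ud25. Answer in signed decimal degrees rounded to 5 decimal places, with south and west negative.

88.14583, 88.15000

Field P=15, R=17: +15·20° lon, +17·10° lat → SW at lon 120°, lat 80°.
Square 3, 8: +3·2° lon, +8·1° lat → SW at lon 126°, lat 88°.
Subsquare u=20, d=3: +20·0.0833333° lon, +3·0.0416667° lat → SW at lon 127.667°, lat 88.125°.
Extended square 2, 5: +2·0.00833333° lon, +5·0.00416667° lat → SW at lon 127.683°, lat 88.1458°.
Cell spans 0.00833333° lon × 0.00416667° lat.
south 88.14583, north 88.15000.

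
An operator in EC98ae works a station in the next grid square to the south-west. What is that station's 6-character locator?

Longitude subsquare a = 0; −1 → -1, wraps to 23 = x, carry into square.
Longitude square 9; −1 → 8.
Latitude subsquare e = 4; −1 → 3 = d.

EC88xd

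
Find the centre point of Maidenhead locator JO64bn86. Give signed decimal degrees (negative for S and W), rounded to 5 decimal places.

Field J=9, O=14: +9·20° lon, +14·10° lat → SW at lon 0°, lat 50°.
Square 6, 4: +6·2° lon, +4·1° lat → SW at lon 12°, lat 54°.
Subsquare b=1, n=13: +1·0.0833333° lon, +13·0.0416667° lat → SW at lon 12.0833°, lat 54.5417°.
Extended square 8, 6: +8·0.00833333° lon, +6·0.00416667° lat → SW at lon 12.15°, lat 54.5667°.
Cell spans 0.00833333° lon × 0.00416667° lat. Centre is SW corner plus half of each.
latitude 54.56875, longitude 12.15417.

54.56875, 12.15417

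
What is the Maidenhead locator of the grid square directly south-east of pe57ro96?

PE57so05

Longitude extended square 9; +1 → 10, wraps to 0, carry into subsquare.
Longitude subsquare r = 17; +1 → 18 = s.
Latitude extended square 6; −1 → 5.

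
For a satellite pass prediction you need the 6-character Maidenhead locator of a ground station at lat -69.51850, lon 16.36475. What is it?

JC80el

Shift to the Maidenhead origin (180°W, 90°S): lon 196.3648, lat 20.4815.
Field: lon ⌊196.3648/20⌋ = 9 → J; lat ⌊20.4815/10⌋ = 2 → C.
Square: lon ⌊16.3648/2⌋ = 8; lat ⌊0.4815/1⌋ = 0.
Subsquare: lon ⌊0.3648/0.0833333⌋ = 4 → e; lat ⌊0.4815/0.0416667⌋ = 11 → l.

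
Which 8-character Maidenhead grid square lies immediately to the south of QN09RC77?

QN09rc76

Latitude extended square 7; −1 → 6.
The longitude characters are unchanged.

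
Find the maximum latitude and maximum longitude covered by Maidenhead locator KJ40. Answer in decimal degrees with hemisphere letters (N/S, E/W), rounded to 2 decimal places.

1.00° N, 30.00° E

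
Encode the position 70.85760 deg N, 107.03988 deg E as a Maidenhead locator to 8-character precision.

Add 180° to longitude and 90° to latitude: 287.03988, 160.85760.
Field: 287.03988/20 → 14 → O, 160.85760/10 → 16 → Q; chars OQ.
Square: 7.03988/2 → 3, 0.85760/1 → 0; chars 30.
Subsquare: 1.03988/0.0833333 → 12 → m, 0.85760/0.0416667 → 20 → u; chars mu.
Extended square: 0.03988/0.00833333 → 4, 0.02427/0.00416667 → 5; chars 45.

OQ30mu45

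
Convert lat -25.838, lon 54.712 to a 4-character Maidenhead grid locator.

Add 180° to longitude and 90° to latitude: 234.71, 64.16.
Field: 234.71/20 → 11 → L, 64.16/10 → 6 → G; chars LG.
Square: 14.71/2 → 7, 4.16/1 → 4; chars 74.

LG74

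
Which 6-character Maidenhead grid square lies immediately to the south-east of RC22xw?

RC32av

Longitude subsquare x = 23; +1 → 24, wraps to 0 = a, carry into square.
Longitude square 2; +1 → 3.
Latitude subsquare w = 22; −1 → 21 = v.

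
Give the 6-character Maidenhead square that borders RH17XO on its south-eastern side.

Longitude subsquare x = 23; +1 → 24, wraps to 0 = a, carry into square.
Longitude square 1; +1 → 2.
Latitude subsquare o = 14; −1 → 13 = n.

RH27an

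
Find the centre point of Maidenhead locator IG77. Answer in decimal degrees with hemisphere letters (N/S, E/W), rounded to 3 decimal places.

22.500° S, 5.000° W

Field I=8, G=6: +8·20° lon, +6·10° lat → SW at lon -20°, lat -30°.
Square 7, 7: +7·2° lon, +7·1° lat → SW at lon -6°, lat -23°.
Cell spans 2° lon × 1° lat. Centre is SW corner plus half of each.
latitude 22.500° S, longitude 5.000° W.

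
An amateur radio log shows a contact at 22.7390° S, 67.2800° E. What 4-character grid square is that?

MG37

Shift to the Maidenhead origin (180°W, 90°S): lon 247.28, lat 67.26.
Field: lon ⌊247.28/20⌋ = 12 → M; lat ⌊67.26/10⌋ = 6 → G.
Square: lon ⌊7.28/2⌋ = 3; lat ⌊7.26/1⌋ = 7.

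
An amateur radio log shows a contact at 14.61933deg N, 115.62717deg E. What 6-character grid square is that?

Add 180° to longitude and 90° to latitude: 295.6272, 104.6193.
Field: lon ⌊295.6272/20⌋ = 14 → O; lat ⌊104.6193/10⌋ = 10 → K.
Square: lon ⌊15.6272/2⌋ = 7; lat ⌊4.6193/1⌋ = 4.
Subsquare: lon ⌊1.6272/0.0833333⌋ = 19 → t; lat ⌊0.6193/0.0416667⌋ = 14 → o.

OK74to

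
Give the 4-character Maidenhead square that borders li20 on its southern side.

LH29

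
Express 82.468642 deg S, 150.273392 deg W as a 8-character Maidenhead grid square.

Add 180° to longitude and 90° to latitude: 29.72661, 7.53136.
Field (20°×10°, letters A–R): lon ⌊29.72661/20⌋ = 1 → B; lat ⌊7.53136/10⌋ = 0 → A.
Square (2°×1°, digits 0–9): lon ⌊9.72661/2⌋ = 4; lat ⌊7.53136/1⌋ = 7.
Subsquare (5′×2.5′, letters a–x): lon ⌊1.72661/0.0833333⌋ = 20 → u; lat ⌊0.53136/0.0416667⌋ = 12 → m.
Extended square (30″×15″, digits 0–9): lon ⌊0.05994/0.00833333⌋ = 7; lat ⌊0.03136/0.00416667⌋ = 7.

BA47um77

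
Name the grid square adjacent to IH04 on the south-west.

HH93

Longitude square 0; −1 → -1, wraps to 9, carry into field.
Longitude field I = 8; −1 → 7 = H.
Latitude square 4; −1 → 3.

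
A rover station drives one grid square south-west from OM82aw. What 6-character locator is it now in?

OM72xv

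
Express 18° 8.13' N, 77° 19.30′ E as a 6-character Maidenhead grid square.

Shift to the Maidenhead origin (180°W, 90°S): lon 257.3217, lat 108.1355.
Field: lon ⌊257.3217/20⌋ = 12 → M; lat ⌊108.1355/10⌋ = 10 → K.
Square: lon ⌊17.3217/2⌋ = 8; lat ⌊8.1355/1⌋ = 8.
Subsquare: lon ⌊1.3217/0.0833333⌋ = 15 → p; lat ⌊0.1355/0.0416667⌋ = 3 → d.

MK88pd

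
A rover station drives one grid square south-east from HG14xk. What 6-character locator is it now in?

HG24aj

Longitude subsquare x = 23; +1 → 24, wraps to 0 = a, carry into square.
Longitude square 1; +1 → 2.
Latitude subsquare k = 10; −1 → 9 = j.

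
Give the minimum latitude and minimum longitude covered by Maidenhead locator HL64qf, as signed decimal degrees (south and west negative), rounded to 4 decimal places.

Field H=7, L=11: +7·20° lon, +11·10° lat → SW at lon -40°, lat 20°.
Square 6, 4: +6·2° lon, +4·1° lat → SW at lon -28°, lat 24°.
Subsquare q=16, f=5: +16·0.0833333° lon, +5·0.0416667° lat → SW at lon -26.6667°, lat 24.2083°.
latitude 24.2083, longitude -26.6667.

24.2083, -26.6667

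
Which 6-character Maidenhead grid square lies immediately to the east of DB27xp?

Longitude subsquare x = 23; +1 → 24, wraps to 0 = a, carry into square.
Longitude square 2; +1 → 3.
The latitude characters are unchanged.

DB37ap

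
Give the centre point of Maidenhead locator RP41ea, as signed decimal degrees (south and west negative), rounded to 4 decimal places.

Field R=17, P=15: +17·20° lon, +15·10° lat → SW at lon 160°, lat 60°.
Square 4, 1: +4·2° lon, +1·1° lat → SW at lon 168°, lat 61°.
Subsquare e=4, a=0: +4·0.0833333° lon, +0·0.0416667° lat → SW at lon 168.333°, lat 61°.
Cell spans 0.0833333° lon × 0.0416667° lat. Centre is SW corner plus half of each.
latitude 61.0208, longitude 168.3750.

61.0208, 168.3750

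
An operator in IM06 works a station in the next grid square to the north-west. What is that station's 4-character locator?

Longitude square 0; −1 → -1, wraps to 9, carry into field.
Longitude field I = 8; −1 → 7 = H.
Latitude square 6; +1 → 7.

HM97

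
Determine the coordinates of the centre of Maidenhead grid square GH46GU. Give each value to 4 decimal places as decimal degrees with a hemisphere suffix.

13.1458° S, 51.4583° W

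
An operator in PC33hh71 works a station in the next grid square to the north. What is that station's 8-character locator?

Latitude extended square 1; +1 → 2.
The longitude characters are unchanged.

PC33hh72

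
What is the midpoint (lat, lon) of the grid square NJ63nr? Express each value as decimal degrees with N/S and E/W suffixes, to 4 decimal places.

3.7292° N, 93.1250° E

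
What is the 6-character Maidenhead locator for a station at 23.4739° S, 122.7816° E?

Shift to the Maidenhead origin (180°W, 90°S): lon 302.7816, lat 66.5261.
Field: 302.7816/20 → 15 → P, 66.5261/10 → 6 → G; chars PG.
Square: 2.7816/2 → 1, 6.5261/1 → 6; chars 16.
Subsquare: 0.7816/0.0833333 → 9 → j, 0.5261/0.0416667 → 12 → m; chars jm.

PG16jm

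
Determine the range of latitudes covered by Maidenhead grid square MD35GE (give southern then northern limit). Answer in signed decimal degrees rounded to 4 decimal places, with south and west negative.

Field M=12, D=3: +12·20° lon, +3·10° lat → SW at lon 60°, lat -60°.
Square 3, 5: +3·2° lon, +5·1° lat → SW at lon 66°, lat -55°.
Subsquare g=6, e=4: +6·0.0833333° lon, +4·0.0416667° lat → SW at lon 66.5°, lat -54.8333°.
Cell spans 0.0833333° lon × 0.0416667° lat.
south -54.8333, north -54.7917.

-54.8333, -54.7917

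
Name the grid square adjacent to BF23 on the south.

Latitude square 3; −1 → 2.
The longitude characters are unchanged.

BF22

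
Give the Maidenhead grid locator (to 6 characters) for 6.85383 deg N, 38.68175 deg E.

KJ96iu

Offset from 180°W / 90°S: lon 218.6817°, lat 96.8538°.
Field: lon ⌊218.6817/20⌋ = 10 → K; lat ⌊96.8538/10⌋ = 9 → J.
Square: lon ⌊18.6817/2⌋ = 9; lat ⌊6.8538/1⌋ = 6.
Subsquare: lon ⌊0.6817/0.0833333⌋ = 8 → i; lat ⌊0.8538/0.0416667⌋ = 20 → u.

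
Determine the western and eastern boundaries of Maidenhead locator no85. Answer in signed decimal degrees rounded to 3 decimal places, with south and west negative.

96.000, 98.000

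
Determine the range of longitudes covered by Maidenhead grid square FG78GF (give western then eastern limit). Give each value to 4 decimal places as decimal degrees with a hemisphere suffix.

65.5000° W, 65.4167° W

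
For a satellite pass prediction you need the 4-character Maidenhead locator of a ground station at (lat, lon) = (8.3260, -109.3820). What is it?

DJ58

Shift to the Maidenhead origin (180°W, 90°S): lon 70.62, lat 98.33.
Field: lon ⌊70.62/20⌋ = 3 → D; lat ⌊98.33/10⌋ = 9 → J.
Square: lon ⌊10.62/2⌋ = 5; lat ⌊8.33/1⌋ = 8.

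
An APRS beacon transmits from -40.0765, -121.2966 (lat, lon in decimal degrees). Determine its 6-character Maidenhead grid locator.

Offset from 180°W / 90°S: lon 58.7034°, lat 49.9235°.
Field (20°×10°, letters A–R): 58.7034/20 → 2 → C, 49.9235/10 → 4 → E; chars CE.
Square (2°×1°, digits 0–9): 18.7034/2 → 9, 9.9235/1 → 9; chars 99.
Subsquare (5′×2.5′, letters a–x): 0.7034/0.0833333 → 8 → i, 0.9235/0.0416667 → 22 → w; chars iw.

CE99iw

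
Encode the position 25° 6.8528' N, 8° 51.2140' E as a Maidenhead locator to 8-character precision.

JL45kc27

Shift to the Maidenhead origin (180°W, 90°S): lon 188.85357, lat 115.11421.
Field: lon ⌊188.85357/20⌋ = 9 → J; lat ⌊115.11421/10⌋ = 11 → L.
Square: lon ⌊8.85357/2⌋ = 4; lat ⌊5.11421/1⌋ = 5.
Subsquare: lon ⌊0.85357/0.0833333⌋ = 10 → k; lat ⌊0.11421/0.0416667⌋ = 2 → c.
Extended square: lon ⌊0.02023/0.00833333⌋ = 2; lat ⌊0.03088/0.00416667⌋ = 7.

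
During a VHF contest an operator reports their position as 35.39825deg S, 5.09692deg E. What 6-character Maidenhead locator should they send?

JF24no

Add 180° to longitude and 90° to latitude: 185.0969, 54.6018.
Field: 185.0969/20 → 9 → J, 54.6018/10 → 5 → F; chars JF.
Square: 5.0969/2 → 2, 4.6018/1 → 4; chars 24.
Subsquare: 1.0969/0.0833333 → 13 → n, 0.6018/0.0416667 → 14 → o; chars no.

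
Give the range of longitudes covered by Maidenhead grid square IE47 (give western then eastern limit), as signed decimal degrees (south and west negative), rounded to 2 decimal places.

Field I=8, E=4: +8·20° lon, +4·10° lat → SW at lon -20°, lat -50°.
Square 4, 7: +4·2° lon, +7·1° lat → SW at lon -12°, lat -43°.
Cell spans 2° lon × 1° lat.
west -12.00, east -10.00.

-12.00, -10.00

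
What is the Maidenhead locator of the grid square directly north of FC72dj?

Latitude subsquare j = 9; +1 → 10 = k.
The longitude characters are unchanged.

FC72dk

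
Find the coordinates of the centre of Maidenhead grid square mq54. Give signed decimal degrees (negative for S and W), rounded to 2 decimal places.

74.50, 71.00

Field M=12, Q=16: +12·20° lon, +16·10° lat → SW at lon 60°, lat 70°.
Square 5, 4: +5·2° lon, +4·1° lat → SW at lon 70°, lat 74°.
Cell spans 2° lon × 1° lat. Centre is SW corner plus half of each.
latitude 74.50, longitude 71.00.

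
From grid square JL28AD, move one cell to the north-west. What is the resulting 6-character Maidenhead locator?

Longitude subsquare a = 0; −1 → -1, wraps to 23 = x, carry into square.
Longitude square 2; −1 → 1.
Latitude subsquare d = 3; +1 → 4 = e.

JL18xe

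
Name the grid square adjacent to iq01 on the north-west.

HQ92

Longitude square 0; −1 → -1, wraps to 9, carry into field.
Longitude field I = 8; −1 → 7 = H.
Latitude square 1; +1 → 2.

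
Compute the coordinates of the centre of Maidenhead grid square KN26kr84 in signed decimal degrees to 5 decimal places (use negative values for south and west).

46.72708, 24.90417

Field K=10, N=13: +10·20° lon, +13·10° lat → SW at lon 20°, lat 40°.
Square 2, 6: +2·2° lon, +6·1° lat → SW at lon 24°, lat 46°.
Subsquare k=10, r=17: +10·0.0833333° lon, +17·0.0416667° lat → SW at lon 24.8333°, lat 46.7083°.
Extended square 8, 4: +8·0.00833333° lon, +4·0.00416667° lat → SW at lon 24.9°, lat 46.725°.
Cell spans 0.00833333° lon × 0.00416667° lat. Centre is SW corner plus half of each.
latitude 46.72708, longitude 24.90417.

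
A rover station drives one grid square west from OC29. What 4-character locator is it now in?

OC19

Longitude square 2; −1 → 1.
The latitude characters are unchanged.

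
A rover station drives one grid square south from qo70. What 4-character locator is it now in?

Latitude square 0; −1 → -1, wraps to 9, carry into field.
Latitude field O = 14; −1 → 13 = N.
The longitude characters are unchanged.

QN79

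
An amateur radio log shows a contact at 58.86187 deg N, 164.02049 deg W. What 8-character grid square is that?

AO78xu76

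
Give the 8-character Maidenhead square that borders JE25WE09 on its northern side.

JE25wf00

Latitude extended square 9; +1 → 10, wraps to 0, carry into subsquare.
Latitude subsquare e = 4; +1 → 5 = f.
The longitude characters are unchanged.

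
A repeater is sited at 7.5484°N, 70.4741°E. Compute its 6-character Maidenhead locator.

Offset from 180°W / 90°S: lon 250.4741°, lat 97.5484°.
Field: 250.4741/20 → 12 → M, 97.5484/10 → 9 → J; chars MJ.
Square: 10.4741/2 → 5, 7.5484/1 → 7; chars 57.
Subsquare: 0.4741/0.0833333 → 5 → f, 0.5484/0.0416667 → 13 → n; chars fn.

MJ57fn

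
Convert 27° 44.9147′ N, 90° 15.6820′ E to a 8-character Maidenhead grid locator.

NL57dr19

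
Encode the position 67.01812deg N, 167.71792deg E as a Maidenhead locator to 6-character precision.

RP37ua

Offset from 180°W / 90°S: lon 347.7179°, lat 157.0181°.
Field: 347.7179/20 → 17 → R, 157.0181/10 → 15 → P; chars RP.
Square: 7.7179/2 → 3, 7.0181/1 → 7; chars 37.
Subsquare: 1.7179/0.0833333 → 20 → u, 0.0181/0.0416667 → 0 → a; chars ua.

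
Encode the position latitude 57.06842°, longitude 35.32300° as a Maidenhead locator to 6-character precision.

KO77pb

Add 180° to longitude and 90° to latitude: 215.3230, 147.0684.
Field: 215.3230/20 → 10 → K, 147.0684/10 → 14 → O; chars KO.
Square: 15.3230/2 → 7, 7.0684/1 → 7; chars 77.
Subsquare: 1.3230/0.0833333 → 15 → p, 0.0684/0.0416667 → 1 → b; chars pb.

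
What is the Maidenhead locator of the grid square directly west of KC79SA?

Longitude subsquare s = 18; −1 → 17 = r.
The latitude characters are unchanged.

KC79ra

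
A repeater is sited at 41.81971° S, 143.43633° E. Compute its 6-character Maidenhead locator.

QE18re

Shift to the Maidenhead origin (180°W, 90°S): lon 323.4363, lat 48.1803.
Field: lon ⌊323.4363/20⌋ = 16 → Q; lat ⌊48.1803/10⌋ = 4 → E.
Square: lon ⌊3.4363/2⌋ = 1; lat ⌊8.1803/1⌋ = 8.
Subsquare: lon ⌊1.4363/0.0833333⌋ = 17 → r; lat ⌊0.1803/0.0416667⌋ = 4 → e.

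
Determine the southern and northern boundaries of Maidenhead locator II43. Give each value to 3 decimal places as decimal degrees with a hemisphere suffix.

Field I=8, I=8: +8·20° lon, +8·10° lat → SW at lon -20°, lat -10°.
Square 4, 3: +4·2° lon, +3·1° lat → SW at lon -12°, lat -7°.
Cell spans 2° lon × 1° lat.
south 7.000° S, north 6.000° S.

7.000° S, 6.000° S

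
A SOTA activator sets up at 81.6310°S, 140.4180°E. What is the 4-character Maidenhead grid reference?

QA08

Add 180° to longitude and 90° to latitude: 320.42, 8.37.
Field (20°×10°, letters A–R): lon ⌊320.42/20⌋ = 16 → Q; lat ⌊8.37/10⌋ = 0 → A.
Square (2°×1°, digits 0–9): lon ⌊0.42/2⌋ = 0; lat ⌊8.37/1⌋ = 8.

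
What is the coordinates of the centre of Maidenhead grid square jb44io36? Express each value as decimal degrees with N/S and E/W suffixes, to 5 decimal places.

75.38958° S, 8.69583° E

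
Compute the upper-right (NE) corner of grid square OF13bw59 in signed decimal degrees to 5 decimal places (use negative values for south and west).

Field O=14, F=5: +14·20° lon, +5·10° lat → SW at lon 100°, lat -40°.
Square 1, 3: +1·2° lon, +3·1° lat → SW at lon 102°, lat -37°.
Subsquare b=1, w=22: +1·0.0833333° lon, +22·0.0416667° lat → SW at lon 102.083°, lat -36.0833°.
Extended square 5, 9: +5·0.00833333° lon, +9·0.00416667° lat → SW at lon 102.125°, lat -36.0458°.
Cell spans 0.00833333° lon × 0.00416667° lat. NE corner is SW corner plus one full cell.
latitude -36.04167, longitude 102.13333.

-36.04167, 102.13333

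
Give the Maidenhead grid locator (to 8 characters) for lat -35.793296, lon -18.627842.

IF04qe49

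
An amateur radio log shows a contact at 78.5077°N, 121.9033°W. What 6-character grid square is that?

Shift to the Maidenhead origin (180°W, 90°S): lon 58.0967, lat 168.5077.
Field: 58.0967/20 → 2 → C, 168.5077/10 → 16 → Q; chars CQ.
Square: 18.0967/2 → 9, 8.5077/1 → 8; chars 98.
Subsquare: 0.0967/0.0833333 → 1 → b, 0.5077/0.0416667 → 12 → m; chars bm.

CQ98bm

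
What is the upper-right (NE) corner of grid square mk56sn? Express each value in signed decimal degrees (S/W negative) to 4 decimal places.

16.5833, 71.5833

Field M=12, K=10: +12·20° lon, +10·10° lat → SW at lon 60°, lat 10°.
Square 5, 6: +5·2° lon, +6·1° lat → SW at lon 70°, lat 16°.
Subsquare s=18, n=13: +18·0.0833333° lon, +13·0.0416667° lat → SW at lon 71.5°, lat 16.5417°.
Cell spans 0.0833333° lon × 0.0416667° lat. NE corner is SW corner plus one full cell.
latitude 16.5833, longitude 71.5833.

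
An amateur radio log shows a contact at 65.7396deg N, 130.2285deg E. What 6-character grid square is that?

Shift to the Maidenhead origin (180°W, 90°S): lon 310.2285, lat 155.7396.
Field: 310.2285/20 → 15 → P, 155.7396/10 → 15 → P; chars PP.
Square: 10.2285/2 → 5, 5.7396/1 → 5; chars 55.
Subsquare: 0.2285/0.0833333 → 2 → c, 0.7396/0.0416667 → 17 → r; chars cr.

PP55cr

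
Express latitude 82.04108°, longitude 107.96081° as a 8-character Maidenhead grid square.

Add 180° to longitude and 90° to latitude: 287.96081, 172.04108.
Field: lon ⌊287.96081/20⌋ = 14 → O; lat ⌊172.04108/10⌋ = 17 → R.
Square: lon ⌊7.96081/2⌋ = 3; lat ⌊2.04108/1⌋ = 2.
Subsquare: lon ⌊1.96081/0.0833333⌋ = 23 → x; lat ⌊0.04108/0.0416667⌋ = 0 → a.
Extended square: lon ⌊0.04414/0.00833333⌋ = 5; lat ⌊0.04108/0.00416667⌋ = 9.

OR32xa59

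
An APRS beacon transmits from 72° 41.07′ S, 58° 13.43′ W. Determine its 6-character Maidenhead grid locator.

Shift to the Maidenhead origin (180°W, 90°S): lon 121.7762, lat 17.3155.
Field: 121.7762/20 → 6 → G, 17.3155/10 → 1 → B; chars GB.
Square: 1.7762/2 → 0, 7.3155/1 → 7; chars 07.
Subsquare: 1.7762/0.0833333 → 21 → v, 0.3155/0.0416667 → 7 → h; chars vh.

GB07vh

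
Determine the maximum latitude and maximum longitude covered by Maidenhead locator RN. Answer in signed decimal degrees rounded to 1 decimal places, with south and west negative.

50.0, 180.0

Field R=17, N=13: +17·20° lon, +13·10° lat → SW at lon 160°, lat 40°.
Cell spans 20° lon × 10° lat. NE corner is SW corner plus one full cell.
latitude 50.0, longitude 180.0.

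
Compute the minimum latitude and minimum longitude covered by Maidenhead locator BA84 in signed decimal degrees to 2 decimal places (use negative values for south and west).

-86.00, -144.00

Field B=1, A=0: +1·20° lon, +0·10° lat → SW at lon -160°, lat -90°.
Square 8, 4: +8·2° lon, +4·1° lat → SW at lon -144°, lat -86°.
latitude -86.00, longitude -144.00.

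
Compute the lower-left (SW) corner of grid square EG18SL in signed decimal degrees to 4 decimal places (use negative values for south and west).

-21.5417, -96.5000

Field E=4, G=6: +4·20° lon, +6·10° lat → SW at lon -100°, lat -30°.
Square 1, 8: +1·2° lon, +8·1° lat → SW at lon -98°, lat -22°.
Subsquare s=18, l=11: +18·0.0833333° lon, +11·0.0416667° lat → SW at lon -96.5°, lat -21.5417°.
latitude -21.5417, longitude -96.5000.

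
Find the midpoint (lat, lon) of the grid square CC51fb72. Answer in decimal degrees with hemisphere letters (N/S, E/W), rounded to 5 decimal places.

Field C=2, C=2: +2·20° lon, +2·10° lat → SW at lon -140°, lat -70°.
Square 5, 1: +5·2° lon, +1·1° lat → SW at lon -130°, lat -69°.
Subsquare f=5, b=1: +5·0.0833333° lon, +1·0.0416667° lat → SW at lon -129.583°, lat -68.9583°.
Extended square 7, 2: +7·0.00833333° lon, +2·0.00416667° lat → SW at lon -129.525°, lat -68.95°.
Cell spans 0.00833333° lon × 0.00416667° lat. Centre is SW corner plus half of each.
latitude 68.94792° S, longitude 129.52083° W.

68.94792° S, 129.52083° W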